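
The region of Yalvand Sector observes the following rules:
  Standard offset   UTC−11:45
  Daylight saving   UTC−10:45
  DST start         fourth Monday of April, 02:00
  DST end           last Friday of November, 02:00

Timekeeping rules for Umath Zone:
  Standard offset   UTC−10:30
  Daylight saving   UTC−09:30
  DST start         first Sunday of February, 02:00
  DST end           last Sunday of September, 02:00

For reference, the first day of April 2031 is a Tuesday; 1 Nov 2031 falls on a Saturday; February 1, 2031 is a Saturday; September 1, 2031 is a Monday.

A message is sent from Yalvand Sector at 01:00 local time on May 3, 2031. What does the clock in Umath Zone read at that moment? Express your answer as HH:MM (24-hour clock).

1 April 2031 is a Tuesday, so the first Monday is April 7 and the fourth is April 28.
1 November 2031 is a Saturday, so Fridays fall on 7, 14, 21, 28; the last is November 28.
May 3, 2031 lies within the daylight-saving period (28 April – 28 November), so Yalvand Sector is on daylight time, UTC−10:45.
01:00 Yalvand Sector + 10h45m = 11:45 UTC.
1 February 2031 is a Saturday, so the first Sunday is February 2.
1 September 2031 is a Monday, so Sundays fall on 7, 14, 21, 28; the last is September 28.
At the standard offset (UTC−10:30), 11:45 UTC − 10h30m = 01:15 Umath Zone standard time.
The standard-time date in Umath Zone, May 3, 2031, lies within the daylight-saving period (2 February – 28 September), so Umath Zone is on daylight time, UTC−09:30.
11:45 UTC − 9h30m = 02:15 Umath Zone.

02:15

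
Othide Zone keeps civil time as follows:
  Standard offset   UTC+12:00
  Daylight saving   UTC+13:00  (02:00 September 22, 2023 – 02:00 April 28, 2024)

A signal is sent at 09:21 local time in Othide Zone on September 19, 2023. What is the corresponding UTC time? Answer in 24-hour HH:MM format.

21:21

Daylight saving runs 22 September 2023 – 28 April 2024; September 19, 2023 is outside that window, so Othide Zone is on standard time at UTC+12:00.
09:21 local − 12h = 21:21 UTC (rolling into the previous day, 18 September 2023).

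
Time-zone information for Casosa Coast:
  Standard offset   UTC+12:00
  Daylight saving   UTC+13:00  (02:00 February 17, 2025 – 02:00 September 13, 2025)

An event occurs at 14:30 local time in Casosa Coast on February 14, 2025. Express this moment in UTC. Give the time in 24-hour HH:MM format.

February 14, 2025 does not fall between 17 February and 13 September, so daylight saving is not in effect and Casosa Coast is at UTC+12:00.
14:30 local − 12h = 02:30 UTC.

02:30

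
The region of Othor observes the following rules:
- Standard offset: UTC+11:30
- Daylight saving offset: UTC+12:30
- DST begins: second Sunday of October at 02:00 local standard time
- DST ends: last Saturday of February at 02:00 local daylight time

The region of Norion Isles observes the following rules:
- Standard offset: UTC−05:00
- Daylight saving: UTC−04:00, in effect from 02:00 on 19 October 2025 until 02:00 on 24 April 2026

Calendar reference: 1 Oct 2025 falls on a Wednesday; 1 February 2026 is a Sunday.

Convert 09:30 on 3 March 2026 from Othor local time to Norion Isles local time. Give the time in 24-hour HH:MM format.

18:00

1 October 2025 is a Wednesday, so the first Sunday is October 5 and the second is October 12.
1 February 2026 is a Sunday, so Saturdays fall on 7, 14, 21, 28; the last is February 28.
Daylight saving runs 12 October 2025 – 28 February 2026; 3 March 2026 is outside that window, so Othor is on standard time at UTC+11:30.
09:30 Othor − 11h30m = 22:00 UTC (rolling into the previous day, 2 March 2026).
At the standard offset (UTC−05:00), 22:00 UTC − 5h = 17:00 Norion Isles standard time.
Daylight saving runs 19 October 2025 – 24 April 2026; the standard-time date in Norion Isles, 2 March 2026, is inside that window, so Norion Isles is at UTC−04:00.
22:00 UTC − 4h = 18:00 Norion Isles.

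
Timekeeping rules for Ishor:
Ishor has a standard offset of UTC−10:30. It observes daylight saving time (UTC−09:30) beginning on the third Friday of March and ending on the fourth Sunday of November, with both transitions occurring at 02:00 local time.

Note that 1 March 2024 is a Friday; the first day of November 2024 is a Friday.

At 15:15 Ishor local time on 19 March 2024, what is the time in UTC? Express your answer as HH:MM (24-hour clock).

00:45

1 March 2024 is a Friday, so the first Friday is March 1 and the third is March 15.
1 November 2024 is a Friday, so the first Sunday is November 3 and the fourth is November 24.
19 March 2024 falls between 15 March and 24 November, so daylight saving is in effect and Ishor is at UTC−09:30.
15:15 local + 9h30m = 00:45 UTC (rolling into the next day, 20 March 2024).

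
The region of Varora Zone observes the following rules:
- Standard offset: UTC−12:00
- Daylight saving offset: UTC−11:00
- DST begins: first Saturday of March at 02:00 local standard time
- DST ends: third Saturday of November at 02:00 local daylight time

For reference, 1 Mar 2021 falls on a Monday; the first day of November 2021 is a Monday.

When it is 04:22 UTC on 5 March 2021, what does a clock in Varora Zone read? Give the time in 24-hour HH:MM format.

16:22

1 March 2021 is a Monday, so the first Saturday is March 6.
1 November 2021 is a Monday, so the first Saturday is November 6 and the third is November 20.
At the standard offset (UTC−12:00), 04:22 UTC − 12h = 16:22 Varora Zone standard time (rolling into the previous day, 4 March 2021).
The standard-time date in Varora Zone, 4 March 2021, does not fall between 6 March and 20 November, so daylight saving is not in effect and Varora Zone is at UTC−12:00.
04:22 UTC − 12h = 16:22 local (rolling into the previous day, 4 March 2021).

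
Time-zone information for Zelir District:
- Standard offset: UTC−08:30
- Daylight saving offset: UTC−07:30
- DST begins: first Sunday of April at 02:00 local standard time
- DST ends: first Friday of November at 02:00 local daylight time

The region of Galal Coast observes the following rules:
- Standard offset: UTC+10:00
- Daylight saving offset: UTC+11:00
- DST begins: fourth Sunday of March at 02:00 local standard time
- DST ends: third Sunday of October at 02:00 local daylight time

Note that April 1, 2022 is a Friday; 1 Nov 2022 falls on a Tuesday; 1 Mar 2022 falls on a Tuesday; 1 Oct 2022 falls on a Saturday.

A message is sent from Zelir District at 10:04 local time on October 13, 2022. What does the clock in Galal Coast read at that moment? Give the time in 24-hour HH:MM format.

04:34

1 April 2022 is a Friday, so the first Sunday is April 3.
1 November 2022 is a Tuesday, so the first Friday is November 4.
Daylight saving runs 3 April – 4 November; October 13, 2022 is inside that window, so Zelir District is at UTC−07:30.
10:04 Zelir District + 7h30m = 17:34 UTC.
1 March 2022 is a Tuesday, so the first Sunday is March 6 and the fourth is March 27.
1 October 2022 is a Saturday, so the first Sunday is October 2 and the third is October 16.
At the standard offset (UTC+10:00), 17:34 UTC + 10h = 03:34 Galal Coast standard time (rolling into the next day, 14 October 2022).
The standard-time date in Galal Coast, October 14, 2022, falls between 27 March and 16 October, so daylight saving is in effect and Galal Coast is at UTC+11:00.
17:34 UTC + 11h = 04:34 Galal Coast (rolling into the next day, 14 October 2022).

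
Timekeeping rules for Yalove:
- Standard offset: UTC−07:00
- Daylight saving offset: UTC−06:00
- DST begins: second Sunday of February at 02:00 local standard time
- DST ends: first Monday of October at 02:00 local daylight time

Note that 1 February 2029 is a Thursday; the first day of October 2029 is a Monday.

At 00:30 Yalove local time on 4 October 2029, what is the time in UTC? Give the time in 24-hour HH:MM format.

1 February 2029 is a Thursday, so the first Sunday is February 4 and the second is February 11.
1 October 2029 is a Monday, so the first Monday is October 1.
4 October 2029 is outside the daylight-saving period (11 February – 1 October), so Yalove is on standard time, UTC−07:00.
00:30 local + 7h = 07:30 UTC.

07:30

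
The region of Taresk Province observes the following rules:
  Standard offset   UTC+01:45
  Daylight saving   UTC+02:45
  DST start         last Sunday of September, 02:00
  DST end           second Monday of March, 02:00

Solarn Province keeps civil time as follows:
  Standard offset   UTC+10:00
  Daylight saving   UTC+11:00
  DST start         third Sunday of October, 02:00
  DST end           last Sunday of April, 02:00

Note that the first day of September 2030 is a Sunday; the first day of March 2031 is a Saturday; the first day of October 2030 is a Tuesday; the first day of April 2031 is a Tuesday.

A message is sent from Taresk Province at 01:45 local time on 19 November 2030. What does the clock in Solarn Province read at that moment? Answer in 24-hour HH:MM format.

10:00

1 September 2030 is a Sunday, so Sundays fall on 1, 8, 15, 22, 29; the last is September 29.
1 March 2031 is a Saturday, so the first Monday is March 3 and the second is March 10.
19 November 2030 falls between 29 September 2030 and 10 March 2031, so daylight saving is in effect and Taresk Province is at UTC+02:45.
01:45 Taresk Province − 2h45m = 23:00 UTC (rolling into the previous day, 18 November 2030).
1 October 2030 is a Tuesday, so the first Sunday is October 6 and the third is October 20.
1 April 2031 is a Tuesday, so Sundays fall on 6, 13, 20, 27; the last is April 27.
At the standard offset (UTC+10:00), 23:00 UTC + 10h = 09:00 Solarn Province standard time (rolling into the next day, 19 November 2030).
The standard-time date in Solarn Province, 19 November 2030, falls between 20 October 2030 and 27 April 2031, so daylight saving is in effect and Solarn Province is at UTC+11:00.
23:00 UTC + 11h = 10:00 Solarn Province (rolling into the next day, 19 November 2030).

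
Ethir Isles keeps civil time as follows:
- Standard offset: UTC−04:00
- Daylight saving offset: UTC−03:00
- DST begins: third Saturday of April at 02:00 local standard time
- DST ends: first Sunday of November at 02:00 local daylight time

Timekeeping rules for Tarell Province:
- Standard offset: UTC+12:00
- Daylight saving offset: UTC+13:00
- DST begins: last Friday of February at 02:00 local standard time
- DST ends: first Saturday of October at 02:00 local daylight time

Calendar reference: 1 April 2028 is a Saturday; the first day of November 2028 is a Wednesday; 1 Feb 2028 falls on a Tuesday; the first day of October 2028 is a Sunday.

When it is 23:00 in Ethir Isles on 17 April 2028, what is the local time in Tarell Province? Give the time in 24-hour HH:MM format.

1 April 2028 is a Saturday, so the first Saturday is April 1 and the third is April 15.
1 November 2028 is a Wednesday, so the first Sunday is November 5.
17 April 2028 lies within the daylight-saving period (15 April – 5 November), so Ethir Isles is on daylight time, UTC−03:00.
23:00 Ethir Isles + 3h = 02:00 UTC (rolling into the next day, 18 April 2028).
1 February 2028 is a Tuesday, so Fridays fall on 4, 11, 18, 25; the last is February 25.
1 October 2028 is a Sunday, so the first Saturday is October 7.
At the standard offset (UTC+12:00), 02:00 UTC + 12h = 14:00 Tarell Province standard time.
Daylight saving runs 25 February – 7 October; the standard-time date in Tarell Province, 18 April 2028, is inside that window, so Tarell Province is at UTC+13:00.
02:00 UTC + 13h = 15:00 Tarell Province.

15:00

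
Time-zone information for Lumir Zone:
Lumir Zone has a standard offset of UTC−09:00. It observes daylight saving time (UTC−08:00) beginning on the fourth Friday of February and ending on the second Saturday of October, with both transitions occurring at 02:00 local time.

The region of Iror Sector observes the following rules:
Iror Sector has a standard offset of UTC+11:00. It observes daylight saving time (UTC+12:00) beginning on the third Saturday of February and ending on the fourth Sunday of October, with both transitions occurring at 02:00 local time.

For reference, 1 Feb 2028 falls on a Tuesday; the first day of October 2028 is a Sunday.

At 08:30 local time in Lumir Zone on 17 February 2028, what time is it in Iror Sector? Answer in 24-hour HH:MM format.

1 February 2028 is a Tuesday, so the first Friday is February 4 and the fourth is February 25.
1 October 2028 is a Sunday, so the first Saturday is October 7 and the second is October 14.
Daylight saving runs 25 February – 14 October; 17 February 2028 is outside that window, so Lumir Zone is on standard time at UTC−09:00.
08:30 Lumir Zone + 9h = 17:30 UTC.
1 February 2028 is a Tuesday, so the first Saturday is February 5 and the third is February 19.
1 October 2028 is a Sunday, so the first Sunday is October 1 and the fourth is October 22.
At the standard offset (UTC+11:00), 17:30 UTC + 11h = 04:30 Iror Sector standard time (rolling into the next day, 18 February 2028).
The standard-time date in Iror Sector, 18 February 2028, does not fall between 19 February and 22 October, so daylight saving is not in effect and Iror Sector is at UTC+11:00.
17:30 UTC + 11h = 04:30 Iror Sector (rolling into the next day, 18 February 2028).

04:30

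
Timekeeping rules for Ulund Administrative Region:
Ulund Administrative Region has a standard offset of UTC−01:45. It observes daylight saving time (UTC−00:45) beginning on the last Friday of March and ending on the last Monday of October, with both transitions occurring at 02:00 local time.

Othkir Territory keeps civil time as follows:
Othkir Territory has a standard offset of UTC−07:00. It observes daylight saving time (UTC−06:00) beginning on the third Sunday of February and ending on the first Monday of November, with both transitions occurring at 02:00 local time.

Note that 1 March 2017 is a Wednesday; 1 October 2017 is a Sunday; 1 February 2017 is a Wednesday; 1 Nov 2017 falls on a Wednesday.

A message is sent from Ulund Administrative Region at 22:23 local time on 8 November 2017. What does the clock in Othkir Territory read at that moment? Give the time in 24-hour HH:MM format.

17:08

1 March 2017 is a Wednesday, so Fridays fall on 3, 10, 17, 24, 31; the last is March 31.
1 October 2017 is a Sunday, so Mondays fall on 2, 9, 16, 23, 30; the last is October 30.
8 November 2017 does not fall between 31 March and 30 October, so daylight saving is not in effect and Ulund Administrative Region is at UTC−01:45.
22:23 Ulund Administrative Region + 1h45m = 00:08 UTC (rolling into the next day, 9 November 2017).
1 February 2017 is a Wednesday, so the first Sunday is February 5 and the third is February 19.
1 November 2017 is a Wednesday, so the first Monday is November 6.
At the standard offset (UTC−07:00), 00:08 UTC − 7h = 17:08 Othkir Territory standard time (rolling into the previous day, 8 November 2017).
The standard-time date in Othkir Territory, 8 November 2017, does not fall between 19 February and 6 November, so daylight saving is not in effect and Othkir Territory is at UTC−07:00.
00:08 UTC − 7h = 17:08 Othkir Territory (rolling into the previous day, 8 November 2017).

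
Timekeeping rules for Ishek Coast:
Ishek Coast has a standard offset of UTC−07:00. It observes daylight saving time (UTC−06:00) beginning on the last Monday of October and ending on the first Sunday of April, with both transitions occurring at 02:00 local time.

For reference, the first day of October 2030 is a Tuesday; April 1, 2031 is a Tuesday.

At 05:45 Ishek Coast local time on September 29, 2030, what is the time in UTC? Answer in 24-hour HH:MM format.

12:45

1 October 2030 is a Tuesday, so Mondays fall on 7, 14, 21, 28; the last is October 28.
1 April 2031 is a Tuesday, so the first Sunday is April 6.
Daylight saving runs 28 October 2030 – 6 April 2031; September 29, 2030 is outside that window, so Ishek Coast is on standard time at UTC−07:00.
05:45 local + 7h = 12:45 UTC.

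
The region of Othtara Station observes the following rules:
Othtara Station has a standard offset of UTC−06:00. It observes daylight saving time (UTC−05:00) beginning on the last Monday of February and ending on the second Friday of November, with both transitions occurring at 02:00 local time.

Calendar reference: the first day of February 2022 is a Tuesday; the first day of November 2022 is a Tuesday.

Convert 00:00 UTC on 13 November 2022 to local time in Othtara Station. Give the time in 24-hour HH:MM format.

18:00

1 February 2022 is a Tuesday, so Mondays fall on 7, 14, 21, 28; the last is February 28.
1 November 2022 is a Tuesday, so the first Friday is November 4 and the second is November 11.
At the standard offset (UTC−06:00), 00:00 UTC − 6h = 18:00 Othtara Station standard time (rolling into the previous day, 12 November 2022).
The standard-time date in Othtara Station, 12 November 2022, is outside the daylight-saving period (28 February – 11 November), so Othtara Station is on standard time, UTC−06:00.
00:00 UTC − 6h = 18:00 local (rolling into the previous day, 12 November 2022).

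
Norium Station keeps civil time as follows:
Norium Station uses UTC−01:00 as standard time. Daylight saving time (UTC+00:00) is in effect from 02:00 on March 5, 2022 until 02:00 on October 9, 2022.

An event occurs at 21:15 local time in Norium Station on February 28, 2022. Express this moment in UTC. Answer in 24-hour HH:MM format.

22:15

February 28, 2022 does not fall between 5 March and 9 October, so daylight saving is not in effect and Norium Station is at UTC−01:00.
21:15 local + 1h = 22:15 UTC.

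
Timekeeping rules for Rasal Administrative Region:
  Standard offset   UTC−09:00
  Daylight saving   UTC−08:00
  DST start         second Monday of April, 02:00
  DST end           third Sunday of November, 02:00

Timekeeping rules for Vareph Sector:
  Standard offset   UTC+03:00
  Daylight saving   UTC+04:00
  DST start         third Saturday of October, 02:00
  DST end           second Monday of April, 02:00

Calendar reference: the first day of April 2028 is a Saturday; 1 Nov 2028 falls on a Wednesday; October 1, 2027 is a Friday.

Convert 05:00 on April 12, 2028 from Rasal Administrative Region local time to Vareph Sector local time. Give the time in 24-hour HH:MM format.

16:00

1 April 2028 is a Saturday, so the first Monday is April 3 and the second is April 10.
1 November 2028 is a Wednesday, so the first Sunday is November 5 and the third is November 19.
April 12, 2028 falls between 10 April and 19 November, so daylight saving is in effect and Rasal Administrative Region is at UTC−08:00.
05:00 Rasal Administrative Region + 8h = 13:00 UTC.
1 October 2027 is a Friday, so the first Saturday is October 2 and the third is October 16.
1 April 2028 is a Saturday, so the first Monday is April 3 and the second is April 10.
At the standard offset (UTC+03:00), 13:00 UTC + 3h = 16:00 Vareph Sector standard time.
Daylight saving runs 16 October 2027 – 10 April 2028; the standard-time date in Vareph Sector, April 12, 2028, is outside that window, so Vareph Sector is on standard time at UTC+03:00.
13:00 UTC + 3h = 16:00 Vareph Sector.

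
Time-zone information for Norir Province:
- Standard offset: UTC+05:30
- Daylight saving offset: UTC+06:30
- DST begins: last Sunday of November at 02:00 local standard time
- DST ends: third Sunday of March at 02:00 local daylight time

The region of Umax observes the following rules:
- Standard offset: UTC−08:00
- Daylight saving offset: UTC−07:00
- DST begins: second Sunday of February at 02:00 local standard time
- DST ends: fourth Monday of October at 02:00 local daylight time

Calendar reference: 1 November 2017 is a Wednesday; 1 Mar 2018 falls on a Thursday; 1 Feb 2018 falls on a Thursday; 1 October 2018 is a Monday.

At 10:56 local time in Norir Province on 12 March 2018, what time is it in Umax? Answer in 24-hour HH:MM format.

1 November 2017 is a Wednesday, so Sundays fall on 5, 12, 19, 26; the last is November 26.
1 March 2018 is a Thursday, so the first Sunday is March 4 and the third is March 18.
12 March 2018 falls between 26 November 2017 and 18 March 2018, so daylight saving is in effect and Norir Province is at UTC+06:30.
10:56 Norir Province − 6h30m = 04:26 UTC.
1 February 2018 is a Thursday, so the first Sunday is February 4 and the second is February 11.
1 October 2018 is a Monday, so the first Monday is October 1 and the fourth is October 22.
At the standard offset (UTC−08:00), 04:26 UTC − 8h = 20:26 Umax standard time (rolling into the previous day, 11 March 2018).
Daylight saving runs 11 February – 22 October; the standard-time date in Umax, 11 March 2018, is inside that window, so Umax is at UTC−07:00.
04:26 UTC − 7h = 21:26 Umax (rolling into the previous day, 11 March 2018).

21:26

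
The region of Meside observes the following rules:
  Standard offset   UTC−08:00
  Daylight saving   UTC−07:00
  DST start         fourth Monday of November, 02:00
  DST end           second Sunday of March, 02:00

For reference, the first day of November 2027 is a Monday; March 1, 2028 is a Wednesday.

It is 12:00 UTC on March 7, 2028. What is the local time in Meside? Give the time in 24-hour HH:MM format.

1 November 2027 is a Monday, so the first Monday is November 1 and the fourth is November 22.
1 March 2028 is a Wednesday, so the first Sunday is March 5 and the second is March 12.
At the standard offset (UTC−08:00), 12:00 UTC − 8h = 04:00 Meside standard time.
Daylight saving runs 22 November 2027 – 12 March 2028; the standard-time date in Meside, March 7, 2028, is inside that window, so Meside is at UTC−07:00.
12:00 UTC − 7h = 05:00 local.

05:00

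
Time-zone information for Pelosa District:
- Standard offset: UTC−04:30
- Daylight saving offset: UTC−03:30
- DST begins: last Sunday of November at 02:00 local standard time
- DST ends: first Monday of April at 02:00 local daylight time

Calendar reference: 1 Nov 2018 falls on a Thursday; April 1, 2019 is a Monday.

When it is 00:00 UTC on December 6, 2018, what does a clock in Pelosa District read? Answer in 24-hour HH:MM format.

1 November 2018 is a Thursday, so Sundays fall on 4, 11, 18, 25; the last is November 25.
1 April 2019 is a Monday, so the first Monday is April 1.
At the standard offset (UTC−04:30), 00:00 UTC − 4h30m = 19:30 Pelosa District standard time (rolling into the previous day, 5 December 2018).
Daylight saving runs 25 November 2018 – 1 April 2019; the standard-time date in Pelosa District, December 5, 2018, is inside that window, so Pelosa District is at UTC−03:30.
00:00 UTC − 3h30m = 20:30 local (rolling into the previous day, 5 December 2018).

20:30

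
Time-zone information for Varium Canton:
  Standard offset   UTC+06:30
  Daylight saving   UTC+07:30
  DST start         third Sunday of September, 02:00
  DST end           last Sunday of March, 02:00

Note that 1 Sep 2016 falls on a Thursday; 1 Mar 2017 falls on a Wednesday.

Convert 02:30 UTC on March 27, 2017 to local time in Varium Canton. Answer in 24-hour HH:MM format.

1 September 2016 is a Thursday, so the first Sunday is September 4 and the third is September 18.
1 March 2017 is a Wednesday, so Sundays fall on 5, 12, 19, 26; the last is March 26.
At the standard offset (UTC+06:30), 02:30 UTC + 6h30m = 09:00 Varium Canton standard time.
The standard-time date in Varium Canton, March 27, 2017, does not fall between 18 September 2016 and 26 March 2017, so daylight saving is not in effect and Varium Canton is at UTC+06:30.
02:30 UTC + 6h30m = 09:00 local.

09:00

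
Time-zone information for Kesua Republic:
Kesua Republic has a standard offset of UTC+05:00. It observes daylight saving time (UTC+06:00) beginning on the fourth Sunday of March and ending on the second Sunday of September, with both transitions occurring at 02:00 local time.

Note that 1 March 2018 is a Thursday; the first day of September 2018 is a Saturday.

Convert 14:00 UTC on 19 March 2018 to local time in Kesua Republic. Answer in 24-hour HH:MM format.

1 March 2018 is a Thursday, so the first Sunday is March 4 and the fourth is March 25.
1 September 2018 is a Saturday, so the first Sunday is September 2 and the second is September 9.
At the standard offset (UTC+05:00), 14:00 UTC + 5h = 19:00 Kesua Republic standard time.
The standard-time date in Kesua Republic, 19 March 2018, does not fall between 25 March and 9 September, so daylight saving is not in effect and Kesua Republic is at UTC+05:00.
14:00 UTC + 5h = 19:00 local.

19:00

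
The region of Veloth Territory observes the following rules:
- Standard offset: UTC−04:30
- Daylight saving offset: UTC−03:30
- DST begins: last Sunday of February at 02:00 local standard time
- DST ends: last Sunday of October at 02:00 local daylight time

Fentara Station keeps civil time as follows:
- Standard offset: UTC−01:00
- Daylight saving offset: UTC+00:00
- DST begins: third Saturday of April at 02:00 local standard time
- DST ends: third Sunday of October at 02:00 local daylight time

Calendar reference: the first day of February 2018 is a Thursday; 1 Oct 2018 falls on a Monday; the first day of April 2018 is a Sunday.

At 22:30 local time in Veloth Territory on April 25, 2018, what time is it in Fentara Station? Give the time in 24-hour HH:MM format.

1 February 2018 is a Thursday, so Sundays fall on 4, 11, 18, 25; the last is February 25.
1 October 2018 is a Monday, so Sundays fall on 7, 14, 21, 28; the last is October 28.
April 25, 2018 falls between 25 February and 28 October, so daylight saving is in effect and Veloth Territory is at UTC−03:30.
22:30 Veloth Territory + 3h30m = 02:00 UTC (rolling into the next day, 26 April 2018).
1 April 2018 is a Sunday, so the first Saturday is April 7 and the third is April 21.
1 October 2018 is a Monday, so the first Sunday is October 7 and the third is October 21.
At the standard offset (UTC−01:00), 02:00 UTC − 1h = 01:00 Fentara Station standard time.
The standard-time date in Fentara Station, April 26, 2018, lies within the daylight-saving period (21 April – 21 October), so Fentara Station is on daylight time, UTC+00:00.
02:00 UTC + 0h = 02:00 Fentara Station.

02:00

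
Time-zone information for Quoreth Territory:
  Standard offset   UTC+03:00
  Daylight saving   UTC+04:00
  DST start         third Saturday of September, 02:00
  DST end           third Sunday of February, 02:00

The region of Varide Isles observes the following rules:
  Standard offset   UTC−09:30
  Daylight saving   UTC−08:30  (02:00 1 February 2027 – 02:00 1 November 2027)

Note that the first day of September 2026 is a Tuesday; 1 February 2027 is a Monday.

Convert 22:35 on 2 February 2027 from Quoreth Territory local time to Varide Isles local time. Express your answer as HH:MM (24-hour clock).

10:05

1 September 2026 is a Tuesday, so the first Saturday is September 5 and the third is September 19.
1 February 2027 is a Monday, so the first Sunday is February 7 and the third is February 21.
Daylight saving runs 19 September 2026 – 21 February 2027; 2 February 2027 is inside that window, so Quoreth Territory is at UTC+04:00.
22:35 Quoreth Territory − 4h = 18:35 UTC.
At the standard offset (UTC−09:30), 18:35 UTC − 9h30m = 09:05 Varide Isles standard time.
The standard-time date in Varide Isles, 2 February 2027, lies within the daylight-saving period (1 February – 1 November), so Varide Isles is on daylight time, UTC−08:30.
18:35 UTC − 8h30m = 10:05 Varide Isles.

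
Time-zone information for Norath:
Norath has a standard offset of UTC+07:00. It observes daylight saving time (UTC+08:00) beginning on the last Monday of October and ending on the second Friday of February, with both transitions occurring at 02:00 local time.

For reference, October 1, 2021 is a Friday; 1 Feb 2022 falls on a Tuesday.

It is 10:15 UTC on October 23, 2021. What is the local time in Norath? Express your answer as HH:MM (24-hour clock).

17:15

1 October 2021 is a Friday, so Mondays fall on 4, 11, 18, 25; the last is October 25.
1 February 2022 is a Tuesday, so the first Friday is February 4 and the second is February 11.
At the standard offset (UTC+07:00), 10:15 UTC + 7h = 17:15 Norath standard time.
The standard-time date in Norath, October 23, 2021, is outside the daylight-saving period (25 October 2021 – 11 February 2022), so Norath is on standard time, UTC+07:00.
10:15 UTC + 7h = 17:15 local.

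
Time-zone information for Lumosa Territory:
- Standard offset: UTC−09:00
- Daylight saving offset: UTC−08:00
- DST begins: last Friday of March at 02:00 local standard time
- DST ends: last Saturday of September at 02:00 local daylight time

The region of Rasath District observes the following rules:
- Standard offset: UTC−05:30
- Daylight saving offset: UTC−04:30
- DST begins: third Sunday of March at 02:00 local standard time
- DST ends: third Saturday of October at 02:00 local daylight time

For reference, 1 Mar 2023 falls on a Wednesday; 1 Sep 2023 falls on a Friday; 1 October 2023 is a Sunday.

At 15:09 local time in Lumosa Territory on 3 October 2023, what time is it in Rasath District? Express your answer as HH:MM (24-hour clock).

1 March 2023 is a Wednesday, so Fridays fall on 3, 10, 17, 24, 31; the last is March 31.
1 September 2023 is a Friday, so Saturdays fall on 2, 9, 16, 23, 30; the last is September 30.
3 October 2023 is outside the daylight-saving period (31 March – 30 September), so Lumosa Territory is on standard time, UTC−09:00.
15:09 Lumosa Territory + 9h = 00:09 UTC (rolling into the next day, 4 October 2023).
1 March 2023 is a Wednesday, so the first Sunday is March 5 and the third is March 19.
1 October 2023 is a Sunday, so the first Saturday is October 7 and the third is October 21.
At the standard offset (UTC−05:30), 00:09 UTC − 5h30m = 18:39 Rasath District standard time (rolling into the previous day, 3 October 2023).
The standard-time date in Rasath District, 3 October 2023, falls between 19 March and 21 October, so daylight saving is in effect and Rasath District is at UTC−04:30.
00:09 UTC − 4h30m = 19:39 Rasath District (rolling into the previous day, 3 October 2023).

19:39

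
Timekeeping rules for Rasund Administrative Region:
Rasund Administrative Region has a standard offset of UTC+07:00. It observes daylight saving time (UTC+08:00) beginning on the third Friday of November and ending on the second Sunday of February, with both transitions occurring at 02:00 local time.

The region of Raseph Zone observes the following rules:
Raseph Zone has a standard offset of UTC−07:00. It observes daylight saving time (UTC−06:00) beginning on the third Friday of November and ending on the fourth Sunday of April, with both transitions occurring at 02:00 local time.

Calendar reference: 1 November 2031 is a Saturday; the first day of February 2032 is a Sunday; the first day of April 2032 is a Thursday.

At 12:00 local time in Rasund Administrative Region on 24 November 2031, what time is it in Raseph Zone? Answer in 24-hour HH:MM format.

1 November 2031 is a Saturday, so the first Friday is November 7 and the third is November 21.
1 February 2032 is a Sunday, so the first Sunday is February 1 and the second is February 8.
Daylight saving runs 21 November 2031 – 8 February 2032; 24 November 2031 is inside that window, so Rasund Administrative Region is at UTC+08:00.
12:00 Rasund Administrative Region − 8h = 04:00 UTC.
1 November 2031 is a Saturday, so the first Friday is November 7 and the third is November 21.
1 April 2032 is a Thursday, so the first Sunday is April 4 and the fourth is April 25.
At the standard offset (UTC−07:00), 04:00 UTC − 7h = 21:00 Raseph Zone standard time (rolling into the previous day, 23 November 2031).
The standard-time date in Raseph Zone, 23 November 2031, falls between 21 November 2031 and 25 April 2032, so daylight saving is in effect and Raseph Zone is at UTC−06:00.
04:00 UTC − 6h = 22:00 Raseph Zone (rolling into the previous day, 23 November 2031).

22:00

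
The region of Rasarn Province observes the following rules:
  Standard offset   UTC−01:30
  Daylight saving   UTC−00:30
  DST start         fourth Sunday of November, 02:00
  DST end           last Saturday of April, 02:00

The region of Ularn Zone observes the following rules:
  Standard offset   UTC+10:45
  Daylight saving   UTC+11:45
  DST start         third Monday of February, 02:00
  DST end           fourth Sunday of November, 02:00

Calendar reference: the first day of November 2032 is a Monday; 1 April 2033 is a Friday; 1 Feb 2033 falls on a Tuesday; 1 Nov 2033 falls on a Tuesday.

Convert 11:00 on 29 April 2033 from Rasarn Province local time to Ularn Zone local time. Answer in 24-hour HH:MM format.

1 November 2032 is a Monday, so the first Sunday is November 7 and the fourth is November 28.
1 April 2033 is a Friday, so Saturdays fall on 2, 9, 16, 23, 30; the last is April 30.
29 April 2033 falls between 28 November 2032 and 30 April 2033, so daylight saving is in effect and Rasarn Province is at UTC−00:30.
11:00 Rasarn Province + 0h30m = 11:30 UTC.
1 February 2033 is a Tuesday, so the first Monday is February 7 and the third is February 21.
1 November 2033 is a Tuesday, so the first Sunday is November 6 and the fourth is November 27.
At the standard offset (UTC+10:45), 11:30 UTC + 10h45m = 22:15 Ularn Zone standard time.
The standard-time date in Ularn Zone, 29 April 2033, falls between 21 February and 27 November, so daylight saving is in effect and Ularn Zone is at UTC+11:45.
11:30 UTC + 11h45m = 23:15 Ularn Zone.

23:15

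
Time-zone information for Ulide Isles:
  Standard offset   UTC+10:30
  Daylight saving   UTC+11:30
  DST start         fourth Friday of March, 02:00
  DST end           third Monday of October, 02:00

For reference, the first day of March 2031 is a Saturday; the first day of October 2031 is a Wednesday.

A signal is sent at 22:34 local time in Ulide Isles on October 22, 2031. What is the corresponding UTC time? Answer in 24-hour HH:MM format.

12:04

1 March 2031 is a Saturday, so the first Friday is March 7 and the fourth is March 28.
1 October 2031 is a Wednesday, so the first Monday is October 6 and the third is October 20.
October 22, 2031 is outside the daylight-saving period (28 March – 20 October), so Ulide Isles is on standard time, UTC+10:30.
22:34 local − 10h30m = 12:04 UTC.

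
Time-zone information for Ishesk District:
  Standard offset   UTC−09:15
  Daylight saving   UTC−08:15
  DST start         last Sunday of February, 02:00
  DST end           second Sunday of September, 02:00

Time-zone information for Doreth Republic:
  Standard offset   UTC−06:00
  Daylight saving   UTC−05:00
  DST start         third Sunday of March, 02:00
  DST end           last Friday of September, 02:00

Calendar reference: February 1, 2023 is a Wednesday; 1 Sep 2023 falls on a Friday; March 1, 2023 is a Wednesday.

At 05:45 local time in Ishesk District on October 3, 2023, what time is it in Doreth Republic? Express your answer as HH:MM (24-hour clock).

09:00

1 February 2023 is a Wednesday, so Sundays fall on 5, 12, 19, 26; the last is February 26.
1 September 2023 is a Friday, so the first Sunday is September 3 and the second is September 10.
Daylight saving runs 26 February – 10 September; October 3, 2023 is outside that window, so Ishesk District is on standard time at UTC−09:15.
05:45 Ishesk District + 9h15m = 15:00 UTC.
1 March 2023 is a Wednesday, so the first Sunday is March 5 and the third is March 19.
1 September 2023 is a Friday, so Fridays fall on 1, 8, 15, 22, 29; the last is September 29.
At the standard offset (UTC−06:00), 15:00 UTC − 6h = 09:00 Doreth Republic standard time.
Daylight saving runs 19 March – 29 September; the standard-time date in Doreth Republic, October 3, 2023, is outside that window, so Doreth Republic is on standard time at UTC−06:00.
15:00 UTC − 6h = 09:00 Doreth Republic.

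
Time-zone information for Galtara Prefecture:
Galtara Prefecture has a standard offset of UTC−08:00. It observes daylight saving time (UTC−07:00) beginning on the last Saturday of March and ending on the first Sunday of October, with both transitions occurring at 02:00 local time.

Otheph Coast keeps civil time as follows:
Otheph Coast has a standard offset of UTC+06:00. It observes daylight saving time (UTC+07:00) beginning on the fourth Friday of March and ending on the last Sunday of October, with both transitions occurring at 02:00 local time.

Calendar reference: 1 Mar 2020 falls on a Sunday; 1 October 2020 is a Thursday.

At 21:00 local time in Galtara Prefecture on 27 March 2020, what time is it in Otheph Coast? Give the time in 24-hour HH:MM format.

1 March 2020 is a Sunday, so Saturdays fall on 7, 14, 21, 28; the last is March 28.
1 October 2020 is a Thursday, so the first Sunday is October 4.
27 March 2020 is outside the daylight-saving period (28 March – 4 October), so Galtara Prefecture is on standard time, UTC−08:00.
21:00 Galtara Prefecture + 8h = 05:00 UTC (rolling into the next day, 28 March 2020).
1 March 2020 is a Sunday, so the first Friday is March 6 and the fourth is March 27.
1 October 2020 is a Thursday, so Sundays fall on 4, 11, 18, 25; the last is October 25.
At the standard offset (UTC+06:00), 05:00 UTC + 6h = 11:00 Otheph Coast standard time.
The standard-time date in Otheph Coast, 28 March 2020, lies within the daylight-saving period (27 March – 25 October), so Otheph Coast is on daylight time, UTC+07:00.
05:00 UTC + 7h = 12:00 Otheph Coast.

12:00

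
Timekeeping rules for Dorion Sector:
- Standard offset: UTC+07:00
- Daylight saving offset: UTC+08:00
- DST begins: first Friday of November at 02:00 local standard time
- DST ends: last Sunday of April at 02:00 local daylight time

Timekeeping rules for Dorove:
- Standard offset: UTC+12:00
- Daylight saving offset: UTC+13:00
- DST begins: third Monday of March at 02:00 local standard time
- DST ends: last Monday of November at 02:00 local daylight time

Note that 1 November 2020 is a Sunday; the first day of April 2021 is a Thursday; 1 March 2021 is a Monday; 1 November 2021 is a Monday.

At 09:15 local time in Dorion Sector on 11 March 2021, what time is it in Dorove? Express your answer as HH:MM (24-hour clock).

1 November 2020 is a Sunday, so the first Friday is November 6.
1 April 2021 is a Thursday, so Sundays fall on 4, 11, 18, 25; the last is April 25.
Daylight saving runs 6 November 2020 – 25 April 2021; 11 March 2021 is inside that window, so Dorion Sector is at UTC+08:00.
09:15 Dorion Sector − 8h = 01:15 UTC.
1 March 2021 is a Monday, so the first Monday is March 1 and the third is March 15.
1 November 2021 is a Monday, so Mondays fall on 1, 8, 15, 22, 29; the last is November 29.
At the standard offset (UTC+12:00), 01:15 UTC + 12h = 13:15 Dorove standard time.
Daylight saving runs 15 March – 29 November; the standard-time date in Dorove, 11 March 2021, is outside that window, so Dorove is on standard time at UTC+12:00.
01:15 UTC + 12h = 13:15 Dorove.

13:15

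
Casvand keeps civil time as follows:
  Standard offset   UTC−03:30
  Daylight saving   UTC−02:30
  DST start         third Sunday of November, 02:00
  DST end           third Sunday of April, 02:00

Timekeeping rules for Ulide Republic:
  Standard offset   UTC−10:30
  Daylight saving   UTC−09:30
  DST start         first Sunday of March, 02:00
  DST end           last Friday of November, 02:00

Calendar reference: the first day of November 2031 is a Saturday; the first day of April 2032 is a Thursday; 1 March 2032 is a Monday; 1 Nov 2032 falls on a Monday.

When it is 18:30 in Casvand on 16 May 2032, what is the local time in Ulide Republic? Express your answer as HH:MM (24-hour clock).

1 November 2031 is a Saturday, so the first Sunday is November 2 and the third is November 16.
1 April 2032 is a Thursday, so the first Sunday is April 4 and the third is April 18.
Daylight saving runs 16 November 2031 – 18 April 2032; 16 May 2032 is outside that window, so Casvand is on standard time at UTC−03:30.
18:30 Casvand + 3h30m = 22:00 UTC.
1 March 2032 is a Monday, so the first Sunday is March 7.
1 November 2032 is a Monday, so Fridays fall on 5, 12, 19, 26; the last is November 26.
At the standard offset (UTC−10:30), 22:00 UTC − 10h30m = 11:30 Ulide Republic standard time.
The standard-time date in Ulide Republic, 16 May 2032, lies within the daylight-saving period (7 March – 26 November), so Ulide Republic is on daylight time, UTC−09:30.
22:00 UTC − 9h30m = 12:30 Ulide Republic.

12:30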